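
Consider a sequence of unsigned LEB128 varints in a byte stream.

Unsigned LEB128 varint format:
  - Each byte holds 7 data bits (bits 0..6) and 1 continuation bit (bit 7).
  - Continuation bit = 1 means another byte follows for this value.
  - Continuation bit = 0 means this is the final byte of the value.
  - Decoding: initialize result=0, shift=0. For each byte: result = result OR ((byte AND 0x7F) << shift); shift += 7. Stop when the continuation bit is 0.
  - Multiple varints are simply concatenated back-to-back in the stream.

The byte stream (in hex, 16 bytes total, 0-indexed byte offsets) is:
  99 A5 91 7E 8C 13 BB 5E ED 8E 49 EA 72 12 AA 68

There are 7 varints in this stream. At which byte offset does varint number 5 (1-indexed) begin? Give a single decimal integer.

  byte[0]=0x99 cont=1 payload=0x19=25: acc |= 25<<0 -> acc=25 shift=7
  byte[1]=0xA5 cont=1 payload=0x25=37: acc |= 37<<7 -> acc=4761 shift=14
  byte[2]=0x91 cont=1 payload=0x11=17: acc |= 17<<14 -> acc=283289 shift=21
  byte[3]=0x7E cont=0 payload=0x7E=126: acc |= 126<<21 -> acc=264524441 shift=28 [end]
Varint 1: bytes[0:4] = 99 A5 91 7E -> value 264524441 (4 byte(s))
  byte[4]=0x8C cont=1 payload=0x0C=12: acc |= 12<<0 -> acc=12 shift=7
  byte[5]=0x13 cont=0 payload=0x13=19: acc |= 19<<7 -> acc=2444 shift=14 [end]
Varint 2: bytes[4:6] = 8C 13 -> value 2444 (2 byte(s))
  byte[6]=0xBB cont=1 payload=0x3B=59: acc |= 59<<0 -> acc=59 shift=7
  byte[7]=0x5E cont=0 payload=0x5E=94: acc |= 94<<7 -> acc=12091 shift=14 [end]
Varint 3: bytes[6:8] = BB 5E -> value 12091 (2 byte(s))
  byte[8]=0xED cont=1 payload=0x6D=109: acc |= 109<<0 -> acc=109 shift=7
  byte[9]=0x8E cont=1 payload=0x0E=14: acc |= 14<<7 -> acc=1901 shift=14
  byte[10]=0x49 cont=0 payload=0x49=73: acc |= 73<<14 -> acc=1197933 shift=21 [end]
Varint 4: bytes[8:11] = ED 8E 49 -> value 1197933 (3 byte(s))
  byte[11]=0xEA cont=1 payload=0x6A=106: acc |= 106<<0 -> acc=106 shift=7
  byte[12]=0x72 cont=0 payload=0x72=114: acc |= 114<<7 -> acc=14698 shift=14 [end]
Varint 5: bytes[11:13] = EA 72 -> value 14698 (2 byte(s))
  byte[13]=0x12 cont=0 payload=0x12=18: acc |= 18<<0 -> acc=18 shift=7 [end]
Varint 6: bytes[13:14] = 12 -> value 18 (1 byte(s))
  byte[14]=0xAA cont=1 payload=0x2A=42: acc |= 42<<0 -> acc=42 shift=7
  byte[15]=0x68 cont=0 payload=0x68=104: acc |= 104<<7 -> acc=13354 shift=14 [end]
Varint 7: bytes[14:16] = AA 68 -> value 13354 (2 byte(s))

Answer: 11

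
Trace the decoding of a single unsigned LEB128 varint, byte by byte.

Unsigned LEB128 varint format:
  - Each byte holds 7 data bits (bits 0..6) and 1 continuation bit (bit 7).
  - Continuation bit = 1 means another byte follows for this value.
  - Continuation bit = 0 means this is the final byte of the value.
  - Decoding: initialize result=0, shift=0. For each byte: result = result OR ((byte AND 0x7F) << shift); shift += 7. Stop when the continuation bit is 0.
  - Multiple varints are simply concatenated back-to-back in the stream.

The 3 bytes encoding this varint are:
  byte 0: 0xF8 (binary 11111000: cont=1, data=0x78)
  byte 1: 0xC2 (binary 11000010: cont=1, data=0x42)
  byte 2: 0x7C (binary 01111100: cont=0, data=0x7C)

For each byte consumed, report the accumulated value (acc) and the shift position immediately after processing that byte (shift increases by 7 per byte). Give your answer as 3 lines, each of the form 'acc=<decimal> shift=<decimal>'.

Answer: acc=120 shift=7
acc=8568 shift=14
acc=2040184 shift=21

Derivation:
byte 0=0xF8: payload=0x78=120, contrib = 120<<0 = 120; acc -> 120, shift -> 7
byte 1=0xC2: payload=0x42=66, contrib = 66<<7 = 8448; acc -> 8568, shift -> 14
byte 2=0x7C: payload=0x7C=124, contrib = 124<<14 = 2031616; acc -> 2040184, shift -> 21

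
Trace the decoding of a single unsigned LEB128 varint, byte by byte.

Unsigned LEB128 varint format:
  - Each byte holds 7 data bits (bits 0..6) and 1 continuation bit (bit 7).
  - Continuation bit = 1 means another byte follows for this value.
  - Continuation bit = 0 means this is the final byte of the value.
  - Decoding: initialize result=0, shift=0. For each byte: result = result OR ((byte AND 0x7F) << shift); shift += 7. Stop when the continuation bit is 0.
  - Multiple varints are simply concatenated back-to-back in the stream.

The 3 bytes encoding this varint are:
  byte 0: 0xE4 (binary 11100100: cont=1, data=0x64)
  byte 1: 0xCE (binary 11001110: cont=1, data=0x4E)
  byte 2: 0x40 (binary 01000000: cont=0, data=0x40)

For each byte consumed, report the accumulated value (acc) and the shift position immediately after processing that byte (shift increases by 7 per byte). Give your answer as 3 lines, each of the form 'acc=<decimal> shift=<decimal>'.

Answer: acc=100 shift=7
acc=10084 shift=14
acc=1058660 shift=21

Derivation:
byte 0=0xE4: payload=0x64=100, contrib = 100<<0 = 100; acc -> 100, shift -> 7
byte 1=0xCE: payload=0x4E=78, contrib = 78<<7 = 9984; acc -> 10084, shift -> 14
byte 2=0x40: payload=0x40=64, contrib = 64<<14 = 1048576; acc -> 1058660, shift -> 21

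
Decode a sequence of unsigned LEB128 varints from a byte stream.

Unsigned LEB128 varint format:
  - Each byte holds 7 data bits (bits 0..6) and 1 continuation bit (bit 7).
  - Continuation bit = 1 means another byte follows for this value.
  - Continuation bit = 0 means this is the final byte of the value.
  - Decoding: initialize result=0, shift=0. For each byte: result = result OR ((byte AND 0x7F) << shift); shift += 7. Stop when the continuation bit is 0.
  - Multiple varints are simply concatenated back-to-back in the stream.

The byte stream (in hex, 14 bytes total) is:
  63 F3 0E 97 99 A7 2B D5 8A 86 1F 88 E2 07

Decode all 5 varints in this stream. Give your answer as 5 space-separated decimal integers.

Answer: 99 1907 90819735 65111381 127240

Derivation:
  byte[0]=0x63 cont=0 payload=0x63=99: acc |= 99<<0 -> acc=99 shift=7 [end]
Varint 1: bytes[0:1] = 63 -> value 99 (1 byte(s))
  byte[1]=0xF3 cont=1 payload=0x73=115: acc |= 115<<0 -> acc=115 shift=7
  byte[2]=0x0E cont=0 payload=0x0E=14: acc |= 14<<7 -> acc=1907 shift=14 [end]
Varint 2: bytes[1:3] = F3 0E -> value 1907 (2 byte(s))
  byte[3]=0x97 cont=1 payload=0x17=23: acc |= 23<<0 -> acc=23 shift=7
  byte[4]=0x99 cont=1 payload=0x19=25: acc |= 25<<7 -> acc=3223 shift=14
  byte[5]=0xA7 cont=1 payload=0x27=39: acc |= 39<<14 -> acc=642199 shift=21
  byte[6]=0x2B cont=0 payload=0x2B=43: acc |= 43<<21 -> acc=90819735 shift=28 [end]
Varint 3: bytes[3:7] = 97 99 A7 2B -> value 90819735 (4 byte(s))
  byte[7]=0xD5 cont=1 payload=0x55=85: acc |= 85<<0 -> acc=85 shift=7
  byte[8]=0x8A cont=1 payload=0x0A=10: acc |= 10<<7 -> acc=1365 shift=14
  byte[9]=0x86 cont=1 payload=0x06=6: acc |= 6<<14 -> acc=99669 shift=21
  byte[10]=0x1F cont=0 payload=0x1F=31: acc |= 31<<21 -> acc=65111381 shift=28 [end]
Varint 4: bytes[7:11] = D5 8A 86 1F -> value 65111381 (4 byte(s))
  byte[11]=0x88 cont=1 payload=0x08=8: acc |= 8<<0 -> acc=8 shift=7
  byte[12]=0xE2 cont=1 payload=0x62=98: acc |= 98<<7 -> acc=12552 shift=14
  byte[13]=0x07 cont=0 payload=0x07=7: acc |= 7<<14 -> acc=127240 shift=21 [end]
Varint 5: bytes[11:14] = 88 E2 07 -> value 127240 (3 byte(s))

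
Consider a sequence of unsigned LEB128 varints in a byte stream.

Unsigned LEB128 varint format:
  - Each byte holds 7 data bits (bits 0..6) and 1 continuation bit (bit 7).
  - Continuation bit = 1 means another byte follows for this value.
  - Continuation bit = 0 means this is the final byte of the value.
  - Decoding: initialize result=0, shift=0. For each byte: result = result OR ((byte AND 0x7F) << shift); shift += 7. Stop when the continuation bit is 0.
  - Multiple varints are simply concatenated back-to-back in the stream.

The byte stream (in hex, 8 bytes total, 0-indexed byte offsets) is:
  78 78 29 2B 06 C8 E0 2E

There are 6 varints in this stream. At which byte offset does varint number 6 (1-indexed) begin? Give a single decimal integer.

Answer: 5

Derivation:
  byte[0]=0x78 cont=0 payload=0x78=120: acc |= 120<<0 -> acc=120 shift=7 [end]
Varint 1: bytes[0:1] = 78 -> value 120 (1 byte(s))
  byte[1]=0x78 cont=0 payload=0x78=120: acc |= 120<<0 -> acc=120 shift=7 [end]
Varint 2: bytes[1:2] = 78 -> value 120 (1 byte(s))
  byte[2]=0x29 cont=0 payload=0x29=41: acc |= 41<<0 -> acc=41 shift=7 [end]
Varint 3: bytes[2:3] = 29 -> value 41 (1 byte(s))
  byte[3]=0x2B cont=0 payload=0x2B=43: acc |= 43<<0 -> acc=43 shift=7 [end]
Varint 4: bytes[3:4] = 2B -> value 43 (1 byte(s))
  byte[4]=0x06 cont=0 payload=0x06=6: acc |= 6<<0 -> acc=6 shift=7 [end]
Varint 5: bytes[4:5] = 06 -> value 6 (1 byte(s))
  byte[5]=0xC8 cont=1 payload=0x48=72: acc |= 72<<0 -> acc=72 shift=7
  byte[6]=0xE0 cont=1 payload=0x60=96: acc |= 96<<7 -> acc=12360 shift=14
  byte[7]=0x2E cont=0 payload=0x2E=46: acc |= 46<<14 -> acc=766024 shift=21 [end]
Varint 6: bytes[5:8] = C8 E0 2E -> value 766024 (3 byte(s))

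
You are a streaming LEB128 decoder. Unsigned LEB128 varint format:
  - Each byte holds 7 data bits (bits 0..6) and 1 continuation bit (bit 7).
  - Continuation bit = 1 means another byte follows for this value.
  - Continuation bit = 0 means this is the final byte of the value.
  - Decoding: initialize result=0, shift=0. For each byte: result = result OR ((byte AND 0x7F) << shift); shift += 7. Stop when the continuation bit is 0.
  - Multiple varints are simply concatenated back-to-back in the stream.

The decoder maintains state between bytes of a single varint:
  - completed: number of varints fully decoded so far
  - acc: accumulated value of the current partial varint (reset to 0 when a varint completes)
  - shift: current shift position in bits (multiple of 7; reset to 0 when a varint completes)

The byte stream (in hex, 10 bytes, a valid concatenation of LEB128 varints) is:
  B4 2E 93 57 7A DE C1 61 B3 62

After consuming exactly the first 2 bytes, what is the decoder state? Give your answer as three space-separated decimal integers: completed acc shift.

Answer: 1 0 0

Derivation:
byte[0]=0xB4 cont=1 payload=0x34: acc |= 52<<0 -> completed=0 acc=52 shift=7
byte[1]=0x2E cont=0 payload=0x2E: varint #1 complete (value=5940); reset -> completed=1 acc=0 shift=0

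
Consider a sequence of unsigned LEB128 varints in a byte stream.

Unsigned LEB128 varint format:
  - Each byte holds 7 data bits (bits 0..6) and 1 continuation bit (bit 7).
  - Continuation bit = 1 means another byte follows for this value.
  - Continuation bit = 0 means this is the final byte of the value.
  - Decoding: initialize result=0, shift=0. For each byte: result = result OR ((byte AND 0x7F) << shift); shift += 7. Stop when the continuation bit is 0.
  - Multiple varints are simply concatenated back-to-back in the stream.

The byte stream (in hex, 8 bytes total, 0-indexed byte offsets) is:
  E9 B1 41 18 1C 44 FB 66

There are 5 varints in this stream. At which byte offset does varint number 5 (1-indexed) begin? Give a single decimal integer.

  byte[0]=0xE9 cont=1 payload=0x69=105: acc |= 105<<0 -> acc=105 shift=7
  byte[1]=0xB1 cont=1 payload=0x31=49: acc |= 49<<7 -> acc=6377 shift=14
  byte[2]=0x41 cont=0 payload=0x41=65: acc |= 65<<14 -> acc=1071337 shift=21 [end]
Varint 1: bytes[0:3] = E9 B1 41 -> value 1071337 (3 byte(s))
  byte[3]=0x18 cont=0 payload=0x18=24: acc |= 24<<0 -> acc=24 shift=7 [end]
Varint 2: bytes[3:4] = 18 -> value 24 (1 byte(s))
  byte[4]=0x1C cont=0 payload=0x1C=28: acc |= 28<<0 -> acc=28 shift=7 [end]
Varint 3: bytes[4:5] = 1C -> value 28 (1 byte(s))
  byte[5]=0x44 cont=0 payload=0x44=68: acc |= 68<<0 -> acc=68 shift=7 [end]
Varint 4: bytes[5:6] = 44 -> value 68 (1 byte(s))
  byte[6]=0xFB cont=1 payload=0x7B=123: acc |= 123<<0 -> acc=123 shift=7
  byte[7]=0x66 cont=0 payload=0x66=102: acc |= 102<<7 -> acc=13179 shift=14 [end]
Varint 5: bytes[6:8] = FB 66 -> value 13179 (2 byte(s))

Answer: 6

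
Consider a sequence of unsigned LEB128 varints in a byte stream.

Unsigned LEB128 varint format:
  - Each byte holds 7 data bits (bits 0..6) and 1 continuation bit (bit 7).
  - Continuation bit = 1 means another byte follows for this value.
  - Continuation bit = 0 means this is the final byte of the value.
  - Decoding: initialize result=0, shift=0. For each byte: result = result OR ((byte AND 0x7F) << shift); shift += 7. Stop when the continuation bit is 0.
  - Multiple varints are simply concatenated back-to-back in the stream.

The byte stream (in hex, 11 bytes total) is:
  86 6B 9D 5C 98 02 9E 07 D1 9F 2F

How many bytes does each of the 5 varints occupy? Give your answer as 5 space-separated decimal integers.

  byte[0]=0x86 cont=1 payload=0x06=6: acc |= 6<<0 -> acc=6 shift=7
  byte[1]=0x6B cont=0 payload=0x6B=107: acc |= 107<<7 -> acc=13702 shift=14 [end]
Varint 1: bytes[0:2] = 86 6B -> value 13702 (2 byte(s))
  byte[2]=0x9D cont=1 payload=0x1D=29: acc |= 29<<0 -> acc=29 shift=7
  byte[3]=0x5C cont=0 payload=0x5C=92: acc |= 92<<7 -> acc=11805 shift=14 [end]
Varint 2: bytes[2:4] = 9D 5C -> value 11805 (2 byte(s))
  byte[4]=0x98 cont=1 payload=0x18=24: acc |= 24<<0 -> acc=24 shift=7
  byte[5]=0x02 cont=0 payload=0x02=2: acc |= 2<<7 -> acc=280 shift=14 [end]
Varint 3: bytes[4:6] = 98 02 -> value 280 (2 byte(s))
  byte[6]=0x9E cont=1 payload=0x1E=30: acc |= 30<<0 -> acc=30 shift=7
  byte[7]=0x07 cont=0 payload=0x07=7: acc |= 7<<7 -> acc=926 shift=14 [end]
Varint 4: bytes[6:8] = 9E 07 -> value 926 (2 byte(s))
  byte[8]=0xD1 cont=1 payload=0x51=81: acc |= 81<<0 -> acc=81 shift=7
  byte[9]=0x9F cont=1 payload=0x1F=31: acc |= 31<<7 -> acc=4049 shift=14
  byte[10]=0x2F cont=0 payload=0x2F=47: acc |= 47<<14 -> acc=774097 shift=21 [end]
Varint 5: bytes[8:11] = D1 9F 2F -> value 774097 (3 byte(s))

Answer: 2 2 2 2 3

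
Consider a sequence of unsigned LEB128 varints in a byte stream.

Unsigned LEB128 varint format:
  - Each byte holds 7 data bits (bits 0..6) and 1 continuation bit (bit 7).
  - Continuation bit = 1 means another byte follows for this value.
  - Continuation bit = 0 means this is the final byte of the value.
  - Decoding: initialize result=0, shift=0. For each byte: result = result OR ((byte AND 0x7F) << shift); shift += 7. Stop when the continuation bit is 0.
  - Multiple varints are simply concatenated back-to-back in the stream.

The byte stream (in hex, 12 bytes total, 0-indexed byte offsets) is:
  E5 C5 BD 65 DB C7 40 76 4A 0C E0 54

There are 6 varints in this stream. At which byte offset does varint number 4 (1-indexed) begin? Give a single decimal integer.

  byte[0]=0xE5 cont=1 payload=0x65=101: acc |= 101<<0 -> acc=101 shift=7
  byte[1]=0xC5 cont=1 payload=0x45=69: acc |= 69<<7 -> acc=8933 shift=14
  byte[2]=0xBD cont=1 payload=0x3D=61: acc |= 61<<14 -> acc=1008357 shift=21
  byte[3]=0x65 cont=0 payload=0x65=101: acc |= 101<<21 -> acc=212820709 shift=28 [end]
Varint 1: bytes[0:4] = E5 C5 BD 65 -> value 212820709 (4 byte(s))
  byte[4]=0xDB cont=1 payload=0x5B=91: acc |= 91<<0 -> acc=91 shift=7
  byte[5]=0xC7 cont=1 payload=0x47=71: acc |= 71<<7 -> acc=9179 shift=14
  byte[6]=0x40 cont=0 payload=0x40=64: acc |= 64<<14 -> acc=1057755 shift=21 [end]
Varint 2: bytes[4:7] = DB C7 40 -> value 1057755 (3 byte(s))
  byte[7]=0x76 cont=0 payload=0x76=118: acc |= 118<<0 -> acc=118 shift=7 [end]
Varint 3: bytes[7:8] = 76 -> value 118 (1 byte(s))
  byte[8]=0x4A cont=0 payload=0x4A=74: acc |= 74<<0 -> acc=74 shift=7 [end]
Varint 4: bytes[8:9] = 4A -> value 74 (1 byte(s))
  byte[9]=0x0C cont=0 payload=0x0C=12: acc |= 12<<0 -> acc=12 shift=7 [end]
Varint 5: bytes[9:10] = 0C -> value 12 (1 byte(s))
  byte[10]=0xE0 cont=1 payload=0x60=96: acc |= 96<<0 -> acc=96 shift=7
  byte[11]=0x54 cont=0 payload=0x54=84: acc |= 84<<7 -> acc=10848 shift=14 [end]
Varint 6: bytes[10:12] = E0 54 -> value 10848 (2 byte(s))

Answer: 8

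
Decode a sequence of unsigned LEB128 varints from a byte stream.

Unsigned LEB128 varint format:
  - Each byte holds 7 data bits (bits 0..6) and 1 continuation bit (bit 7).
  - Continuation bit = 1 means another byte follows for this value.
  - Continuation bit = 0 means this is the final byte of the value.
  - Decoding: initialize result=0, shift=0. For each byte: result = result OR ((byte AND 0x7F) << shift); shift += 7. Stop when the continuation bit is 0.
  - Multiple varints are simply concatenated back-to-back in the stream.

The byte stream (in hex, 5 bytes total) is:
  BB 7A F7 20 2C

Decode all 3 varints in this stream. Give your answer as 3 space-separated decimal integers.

Answer: 15675 4215 44

Derivation:
  byte[0]=0xBB cont=1 payload=0x3B=59: acc |= 59<<0 -> acc=59 shift=7
  byte[1]=0x7A cont=0 payload=0x7A=122: acc |= 122<<7 -> acc=15675 shift=14 [end]
Varint 1: bytes[0:2] = BB 7A -> value 15675 (2 byte(s))
  byte[2]=0xF7 cont=1 payload=0x77=119: acc |= 119<<0 -> acc=119 shift=7
  byte[3]=0x20 cont=0 payload=0x20=32: acc |= 32<<7 -> acc=4215 shift=14 [end]
Varint 2: bytes[2:4] = F7 20 -> value 4215 (2 byte(s))
  byte[4]=0x2C cont=0 payload=0x2C=44: acc |= 44<<0 -> acc=44 shift=7 [end]
Varint 3: bytes[4:5] = 2C -> value 44 (1 byte(s))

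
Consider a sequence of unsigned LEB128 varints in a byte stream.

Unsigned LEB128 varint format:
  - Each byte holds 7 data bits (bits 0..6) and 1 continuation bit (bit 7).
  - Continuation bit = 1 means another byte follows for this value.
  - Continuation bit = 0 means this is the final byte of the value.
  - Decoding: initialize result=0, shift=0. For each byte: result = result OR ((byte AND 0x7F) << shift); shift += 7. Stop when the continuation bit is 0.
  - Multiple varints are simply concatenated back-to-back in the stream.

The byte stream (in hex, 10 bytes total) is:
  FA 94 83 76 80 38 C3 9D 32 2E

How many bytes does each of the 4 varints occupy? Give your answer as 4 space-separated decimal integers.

Answer: 4 2 3 1

Derivation:
  byte[0]=0xFA cont=1 payload=0x7A=122: acc |= 122<<0 -> acc=122 shift=7
  byte[1]=0x94 cont=1 payload=0x14=20: acc |= 20<<7 -> acc=2682 shift=14
  byte[2]=0x83 cont=1 payload=0x03=3: acc |= 3<<14 -> acc=51834 shift=21
  byte[3]=0x76 cont=0 payload=0x76=118: acc |= 118<<21 -> acc=247515770 shift=28 [end]
Varint 1: bytes[0:4] = FA 94 83 76 -> value 247515770 (4 byte(s))
  byte[4]=0x80 cont=1 payload=0x00=0: acc |= 0<<0 -> acc=0 shift=7
  byte[5]=0x38 cont=0 payload=0x38=56: acc |= 56<<7 -> acc=7168 shift=14 [end]
Varint 2: bytes[4:6] = 80 38 -> value 7168 (2 byte(s))
  byte[6]=0xC3 cont=1 payload=0x43=67: acc |= 67<<0 -> acc=67 shift=7
  byte[7]=0x9D cont=1 payload=0x1D=29: acc |= 29<<7 -> acc=3779 shift=14
  byte[8]=0x32 cont=0 payload=0x32=50: acc |= 50<<14 -> acc=822979 shift=21 [end]
Varint 3: bytes[6:9] = C3 9D 32 -> value 822979 (3 byte(s))
  byte[9]=0x2E cont=0 payload=0x2E=46: acc |= 46<<0 -> acc=46 shift=7 [end]
Varint 4: bytes[9:10] = 2E -> value 46 (1 byte(s))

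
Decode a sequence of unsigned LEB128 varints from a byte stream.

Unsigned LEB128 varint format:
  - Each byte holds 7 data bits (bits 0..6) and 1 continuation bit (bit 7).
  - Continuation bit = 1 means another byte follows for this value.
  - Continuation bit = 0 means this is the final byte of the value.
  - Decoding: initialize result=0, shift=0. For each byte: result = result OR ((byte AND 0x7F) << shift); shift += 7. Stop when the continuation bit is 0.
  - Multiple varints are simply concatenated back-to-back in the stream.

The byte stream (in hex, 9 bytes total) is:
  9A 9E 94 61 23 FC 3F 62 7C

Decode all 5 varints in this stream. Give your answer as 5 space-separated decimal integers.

  byte[0]=0x9A cont=1 payload=0x1A=26: acc |= 26<<0 -> acc=26 shift=7
  byte[1]=0x9E cont=1 payload=0x1E=30: acc |= 30<<7 -> acc=3866 shift=14
  byte[2]=0x94 cont=1 payload=0x14=20: acc |= 20<<14 -> acc=331546 shift=21
  byte[3]=0x61 cont=0 payload=0x61=97: acc |= 97<<21 -> acc=203755290 shift=28 [end]
Varint 1: bytes[0:4] = 9A 9E 94 61 -> value 203755290 (4 byte(s))
  byte[4]=0x23 cont=0 payload=0x23=35: acc |= 35<<0 -> acc=35 shift=7 [end]
Varint 2: bytes[4:5] = 23 -> value 35 (1 byte(s))
  byte[5]=0xFC cont=1 payload=0x7C=124: acc |= 124<<0 -> acc=124 shift=7
  byte[6]=0x3F cont=0 payload=0x3F=63: acc |= 63<<7 -> acc=8188 shift=14 [end]
Varint 3: bytes[5:7] = FC 3F -> value 8188 (2 byte(s))
  byte[7]=0x62 cont=0 payload=0x62=98: acc |= 98<<0 -> acc=98 shift=7 [end]
Varint 4: bytes[7:8] = 62 -> value 98 (1 byte(s))
  byte[8]=0x7C cont=0 payload=0x7C=124: acc |= 124<<0 -> acc=124 shift=7 [end]
Varint 5: bytes[8:9] = 7C -> value 124 (1 byte(s))

Answer: 203755290 35 8188 98 124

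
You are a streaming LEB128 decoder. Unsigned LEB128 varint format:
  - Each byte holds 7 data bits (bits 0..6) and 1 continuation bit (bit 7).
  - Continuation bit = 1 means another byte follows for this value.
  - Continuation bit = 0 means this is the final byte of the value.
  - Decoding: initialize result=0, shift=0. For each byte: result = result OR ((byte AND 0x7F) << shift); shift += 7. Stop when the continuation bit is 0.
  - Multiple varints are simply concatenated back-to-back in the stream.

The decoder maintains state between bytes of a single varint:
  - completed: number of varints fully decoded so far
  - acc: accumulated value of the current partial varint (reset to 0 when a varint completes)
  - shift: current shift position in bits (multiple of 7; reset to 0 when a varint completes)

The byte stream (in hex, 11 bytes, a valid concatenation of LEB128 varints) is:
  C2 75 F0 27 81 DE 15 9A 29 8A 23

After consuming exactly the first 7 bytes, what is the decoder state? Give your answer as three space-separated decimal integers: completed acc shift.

byte[0]=0xC2 cont=1 payload=0x42: acc |= 66<<0 -> completed=0 acc=66 shift=7
byte[1]=0x75 cont=0 payload=0x75: varint #1 complete (value=15042); reset -> completed=1 acc=0 shift=0
byte[2]=0xF0 cont=1 payload=0x70: acc |= 112<<0 -> completed=1 acc=112 shift=7
byte[3]=0x27 cont=0 payload=0x27: varint #2 complete (value=5104); reset -> completed=2 acc=0 shift=0
byte[4]=0x81 cont=1 payload=0x01: acc |= 1<<0 -> completed=2 acc=1 shift=7
byte[5]=0xDE cont=1 payload=0x5E: acc |= 94<<7 -> completed=2 acc=12033 shift=14
byte[6]=0x15 cont=0 payload=0x15: varint #3 complete (value=356097); reset -> completed=3 acc=0 shift=0

Answer: 3 0 0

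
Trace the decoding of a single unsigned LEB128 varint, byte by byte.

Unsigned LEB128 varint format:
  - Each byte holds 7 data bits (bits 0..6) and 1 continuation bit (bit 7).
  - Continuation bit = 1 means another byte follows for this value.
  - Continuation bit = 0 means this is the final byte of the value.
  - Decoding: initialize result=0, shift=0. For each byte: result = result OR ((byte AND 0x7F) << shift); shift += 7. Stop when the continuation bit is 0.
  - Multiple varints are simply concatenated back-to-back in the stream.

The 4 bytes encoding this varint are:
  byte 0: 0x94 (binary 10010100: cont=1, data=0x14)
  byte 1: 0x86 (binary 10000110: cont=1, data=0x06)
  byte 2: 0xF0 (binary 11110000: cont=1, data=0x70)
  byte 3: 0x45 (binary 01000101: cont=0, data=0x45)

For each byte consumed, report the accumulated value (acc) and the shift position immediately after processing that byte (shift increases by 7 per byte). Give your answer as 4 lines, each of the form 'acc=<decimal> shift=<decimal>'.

Answer: acc=20 shift=7
acc=788 shift=14
acc=1835796 shift=21
acc=146539284 shift=28

Derivation:
byte 0=0x94: payload=0x14=20, contrib = 20<<0 = 20; acc -> 20, shift -> 7
byte 1=0x86: payload=0x06=6, contrib = 6<<7 = 768; acc -> 788, shift -> 14
byte 2=0xF0: payload=0x70=112, contrib = 112<<14 = 1835008; acc -> 1835796, shift -> 21
byte 3=0x45: payload=0x45=69, contrib = 69<<21 = 144703488; acc -> 146539284, shift -> 28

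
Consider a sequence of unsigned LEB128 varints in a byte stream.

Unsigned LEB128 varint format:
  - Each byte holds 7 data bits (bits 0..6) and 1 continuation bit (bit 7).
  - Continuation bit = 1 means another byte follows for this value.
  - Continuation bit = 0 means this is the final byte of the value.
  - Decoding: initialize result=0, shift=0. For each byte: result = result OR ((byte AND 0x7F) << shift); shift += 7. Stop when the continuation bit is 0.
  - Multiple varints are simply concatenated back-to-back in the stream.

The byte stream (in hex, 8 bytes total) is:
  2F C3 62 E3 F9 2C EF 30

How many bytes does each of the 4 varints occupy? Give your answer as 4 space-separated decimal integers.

  byte[0]=0x2F cont=0 payload=0x2F=47: acc |= 47<<0 -> acc=47 shift=7 [end]
Varint 1: bytes[0:1] = 2F -> value 47 (1 byte(s))
  byte[1]=0xC3 cont=1 payload=0x43=67: acc |= 67<<0 -> acc=67 shift=7
  byte[2]=0x62 cont=0 payload=0x62=98: acc |= 98<<7 -> acc=12611 shift=14 [end]
Varint 2: bytes[1:3] = C3 62 -> value 12611 (2 byte(s))
  byte[3]=0xE3 cont=1 payload=0x63=99: acc |= 99<<0 -> acc=99 shift=7
  byte[4]=0xF9 cont=1 payload=0x79=121: acc |= 121<<7 -> acc=15587 shift=14
  byte[5]=0x2C cont=0 payload=0x2C=44: acc |= 44<<14 -> acc=736483 shift=21 [end]
Varint 3: bytes[3:6] = E3 F9 2C -> value 736483 (3 byte(s))
  byte[6]=0xEF cont=1 payload=0x6F=111: acc |= 111<<0 -> acc=111 shift=7
  byte[7]=0x30 cont=0 payload=0x30=48: acc |= 48<<7 -> acc=6255 shift=14 [end]
Varint 4: bytes[6:8] = EF 30 -> value 6255 (2 byte(s))

Answer: 1 2 3 2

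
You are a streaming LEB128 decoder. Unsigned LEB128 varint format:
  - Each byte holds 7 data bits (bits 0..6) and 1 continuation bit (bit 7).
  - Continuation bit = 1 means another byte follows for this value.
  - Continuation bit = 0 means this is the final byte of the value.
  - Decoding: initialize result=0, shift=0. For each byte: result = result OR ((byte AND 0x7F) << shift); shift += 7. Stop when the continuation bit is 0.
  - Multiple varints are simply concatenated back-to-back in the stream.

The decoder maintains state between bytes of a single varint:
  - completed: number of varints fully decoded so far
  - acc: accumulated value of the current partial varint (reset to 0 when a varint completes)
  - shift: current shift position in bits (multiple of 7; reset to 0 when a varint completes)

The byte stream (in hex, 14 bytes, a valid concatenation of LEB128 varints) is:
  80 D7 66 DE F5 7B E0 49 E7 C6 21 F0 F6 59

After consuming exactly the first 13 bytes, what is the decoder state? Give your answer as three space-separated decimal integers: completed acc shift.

byte[0]=0x80 cont=1 payload=0x00: acc |= 0<<0 -> completed=0 acc=0 shift=7
byte[1]=0xD7 cont=1 payload=0x57: acc |= 87<<7 -> completed=0 acc=11136 shift=14
byte[2]=0x66 cont=0 payload=0x66: varint #1 complete (value=1682304); reset -> completed=1 acc=0 shift=0
byte[3]=0xDE cont=1 payload=0x5E: acc |= 94<<0 -> completed=1 acc=94 shift=7
byte[4]=0xF5 cont=1 payload=0x75: acc |= 117<<7 -> completed=1 acc=15070 shift=14
byte[5]=0x7B cont=0 payload=0x7B: varint #2 complete (value=2030302); reset -> completed=2 acc=0 shift=0
byte[6]=0xE0 cont=1 payload=0x60: acc |= 96<<0 -> completed=2 acc=96 shift=7
byte[7]=0x49 cont=0 payload=0x49: varint #3 complete (value=9440); reset -> completed=3 acc=0 shift=0
byte[8]=0xE7 cont=1 payload=0x67: acc |= 103<<0 -> completed=3 acc=103 shift=7
byte[9]=0xC6 cont=1 payload=0x46: acc |= 70<<7 -> completed=3 acc=9063 shift=14
byte[10]=0x21 cont=0 payload=0x21: varint #4 complete (value=549735); reset -> completed=4 acc=0 shift=0
byte[11]=0xF0 cont=1 payload=0x70: acc |= 112<<0 -> completed=4 acc=112 shift=7
byte[12]=0xF6 cont=1 payload=0x76: acc |= 118<<7 -> completed=4 acc=15216 shift=14

Answer: 4 15216 14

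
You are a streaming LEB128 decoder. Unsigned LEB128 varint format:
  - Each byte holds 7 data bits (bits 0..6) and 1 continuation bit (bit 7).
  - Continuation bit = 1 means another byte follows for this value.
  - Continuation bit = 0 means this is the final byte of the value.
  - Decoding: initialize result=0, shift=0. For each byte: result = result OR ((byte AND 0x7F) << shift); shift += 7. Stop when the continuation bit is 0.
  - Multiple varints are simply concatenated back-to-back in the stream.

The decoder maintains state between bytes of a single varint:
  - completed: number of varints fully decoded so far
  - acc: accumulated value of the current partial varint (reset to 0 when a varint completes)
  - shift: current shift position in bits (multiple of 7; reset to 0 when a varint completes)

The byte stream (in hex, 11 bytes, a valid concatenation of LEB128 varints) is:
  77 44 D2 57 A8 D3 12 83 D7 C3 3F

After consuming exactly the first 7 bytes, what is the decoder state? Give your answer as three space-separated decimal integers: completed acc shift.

Answer: 4 0 0

Derivation:
byte[0]=0x77 cont=0 payload=0x77: varint #1 complete (value=119); reset -> completed=1 acc=0 shift=0
byte[1]=0x44 cont=0 payload=0x44: varint #2 complete (value=68); reset -> completed=2 acc=0 shift=0
byte[2]=0xD2 cont=1 payload=0x52: acc |= 82<<0 -> completed=2 acc=82 shift=7
byte[3]=0x57 cont=0 payload=0x57: varint #3 complete (value=11218); reset -> completed=3 acc=0 shift=0
byte[4]=0xA8 cont=1 payload=0x28: acc |= 40<<0 -> completed=3 acc=40 shift=7
byte[5]=0xD3 cont=1 payload=0x53: acc |= 83<<7 -> completed=3 acc=10664 shift=14
byte[6]=0x12 cont=0 payload=0x12: varint #4 complete (value=305576); reset -> completed=4 acc=0 shift=0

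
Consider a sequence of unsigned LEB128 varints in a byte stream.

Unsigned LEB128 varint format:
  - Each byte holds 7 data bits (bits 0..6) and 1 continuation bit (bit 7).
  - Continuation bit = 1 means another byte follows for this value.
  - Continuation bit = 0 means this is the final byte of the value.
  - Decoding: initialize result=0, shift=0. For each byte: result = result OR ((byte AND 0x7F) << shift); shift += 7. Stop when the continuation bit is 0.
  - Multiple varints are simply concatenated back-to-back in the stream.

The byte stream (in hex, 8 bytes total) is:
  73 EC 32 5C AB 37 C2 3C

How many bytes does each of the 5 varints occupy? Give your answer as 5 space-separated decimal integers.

  byte[0]=0x73 cont=0 payload=0x73=115: acc |= 115<<0 -> acc=115 shift=7 [end]
Varint 1: bytes[0:1] = 73 -> value 115 (1 byte(s))
  byte[1]=0xEC cont=1 payload=0x6C=108: acc |= 108<<0 -> acc=108 shift=7
  byte[2]=0x32 cont=0 payload=0x32=50: acc |= 50<<7 -> acc=6508 shift=14 [end]
Varint 2: bytes[1:3] = EC 32 -> value 6508 (2 byte(s))
  byte[3]=0x5C cont=0 payload=0x5C=92: acc |= 92<<0 -> acc=92 shift=7 [end]
Varint 3: bytes[3:4] = 5C -> value 92 (1 byte(s))
  byte[4]=0xAB cont=1 payload=0x2B=43: acc |= 43<<0 -> acc=43 shift=7
  byte[5]=0x37 cont=0 payload=0x37=55: acc |= 55<<7 -> acc=7083 shift=14 [end]
Varint 4: bytes[4:6] = AB 37 -> value 7083 (2 byte(s))
  byte[6]=0xC2 cont=1 payload=0x42=66: acc |= 66<<0 -> acc=66 shift=7
  byte[7]=0x3C cont=0 payload=0x3C=60: acc |= 60<<7 -> acc=7746 shift=14 [end]
Varint 5: bytes[6:8] = C2 3C -> value 7746 (2 byte(s))

Answer: 1 2 1 2 2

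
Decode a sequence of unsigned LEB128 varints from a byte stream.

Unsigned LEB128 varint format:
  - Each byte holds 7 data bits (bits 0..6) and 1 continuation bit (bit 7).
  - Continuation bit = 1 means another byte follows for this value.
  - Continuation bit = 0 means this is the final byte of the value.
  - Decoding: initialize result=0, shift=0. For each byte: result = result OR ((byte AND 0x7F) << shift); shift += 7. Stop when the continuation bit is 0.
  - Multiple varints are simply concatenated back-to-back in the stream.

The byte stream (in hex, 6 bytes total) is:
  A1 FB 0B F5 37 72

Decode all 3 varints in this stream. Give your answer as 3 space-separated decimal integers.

  byte[0]=0xA1 cont=1 payload=0x21=33: acc |= 33<<0 -> acc=33 shift=7
  byte[1]=0xFB cont=1 payload=0x7B=123: acc |= 123<<7 -> acc=15777 shift=14
  byte[2]=0x0B cont=0 payload=0x0B=11: acc |= 11<<14 -> acc=196001 shift=21 [end]
Varint 1: bytes[0:3] = A1 FB 0B -> value 196001 (3 byte(s))
  byte[3]=0xF5 cont=1 payload=0x75=117: acc |= 117<<0 -> acc=117 shift=7
  byte[4]=0x37 cont=0 payload=0x37=55: acc |= 55<<7 -> acc=7157 shift=14 [end]
Varint 2: bytes[3:5] = F5 37 -> value 7157 (2 byte(s))
  byte[5]=0x72 cont=0 payload=0x72=114: acc |= 114<<0 -> acc=114 shift=7 [end]
Varint 3: bytes[5:6] = 72 -> value 114 (1 byte(s))

Answer: 196001 7157 114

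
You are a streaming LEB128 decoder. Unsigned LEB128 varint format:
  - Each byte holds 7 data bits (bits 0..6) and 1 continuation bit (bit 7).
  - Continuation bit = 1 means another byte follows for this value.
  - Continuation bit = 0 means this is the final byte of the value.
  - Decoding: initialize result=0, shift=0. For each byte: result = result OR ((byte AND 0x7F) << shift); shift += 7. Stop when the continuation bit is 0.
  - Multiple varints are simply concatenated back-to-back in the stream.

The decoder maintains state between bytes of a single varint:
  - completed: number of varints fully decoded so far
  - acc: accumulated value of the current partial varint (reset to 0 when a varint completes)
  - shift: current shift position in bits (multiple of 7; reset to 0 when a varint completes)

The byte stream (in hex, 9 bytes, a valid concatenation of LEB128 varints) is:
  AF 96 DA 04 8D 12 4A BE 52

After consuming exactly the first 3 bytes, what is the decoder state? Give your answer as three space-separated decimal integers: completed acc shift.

Answer: 0 1477423 21

Derivation:
byte[0]=0xAF cont=1 payload=0x2F: acc |= 47<<0 -> completed=0 acc=47 shift=7
byte[1]=0x96 cont=1 payload=0x16: acc |= 22<<7 -> completed=0 acc=2863 shift=14
byte[2]=0xDA cont=1 payload=0x5A: acc |= 90<<14 -> completed=0 acc=1477423 shift=21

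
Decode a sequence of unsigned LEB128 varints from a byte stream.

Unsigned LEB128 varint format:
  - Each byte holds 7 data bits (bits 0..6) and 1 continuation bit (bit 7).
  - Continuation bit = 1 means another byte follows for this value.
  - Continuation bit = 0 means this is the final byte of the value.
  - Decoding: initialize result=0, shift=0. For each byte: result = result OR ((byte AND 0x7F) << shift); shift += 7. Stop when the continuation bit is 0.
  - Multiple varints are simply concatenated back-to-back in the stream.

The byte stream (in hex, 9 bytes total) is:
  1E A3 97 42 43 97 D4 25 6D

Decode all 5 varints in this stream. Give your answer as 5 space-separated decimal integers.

  byte[0]=0x1E cont=0 payload=0x1E=30: acc |= 30<<0 -> acc=30 shift=7 [end]
Varint 1: bytes[0:1] = 1E -> value 30 (1 byte(s))
  byte[1]=0xA3 cont=1 payload=0x23=35: acc |= 35<<0 -> acc=35 shift=7
  byte[2]=0x97 cont=1 payload=0x17=23: acc |= 23<<7 -> acc=2979 shift=14
  byte[3]=0x42 cont=0 payload=0x42=66: acc |= 66<<14 -> acc=1084323 shift=21 [end]
Varint 2: bytes[1:4] = A3 97 42 -> value 1084323 (3 byte(s))
  byte[4]=0x43 cont=0 payload=0x43=67: acc |= 67<<0 -> acc=67 shift=7 [end]
Varint 3: bytes[4:5] = 43 -> value 67 (1 byte(s))
  byte[5]=0x97 cont=1 payload=0x17=23: acc |= 23<<0 -> acc=23 shift=7
  byte[6]=0xD4 cont=1 payload=0x54=84: acc |= 84<<7 -> acc=10775 shift=14
  byte[7]=0x25 cont=0 payload=0x25=37: acc |= 37<<14 -> acc=616983 shift=21 [end]
Varint 4: bytes[5:8] = 97 D4 25 -> value 616983 (3 byte(s))
  byte[8]=0x6D cont=0 payload=0x6D=109: acc |= 109<<0 -> acc=109 shift=7 [end]
Varint 5: bytes[8:9] = 6D -> value 109 (1 byte(s))

Answer: 30 1084323 67 616983 109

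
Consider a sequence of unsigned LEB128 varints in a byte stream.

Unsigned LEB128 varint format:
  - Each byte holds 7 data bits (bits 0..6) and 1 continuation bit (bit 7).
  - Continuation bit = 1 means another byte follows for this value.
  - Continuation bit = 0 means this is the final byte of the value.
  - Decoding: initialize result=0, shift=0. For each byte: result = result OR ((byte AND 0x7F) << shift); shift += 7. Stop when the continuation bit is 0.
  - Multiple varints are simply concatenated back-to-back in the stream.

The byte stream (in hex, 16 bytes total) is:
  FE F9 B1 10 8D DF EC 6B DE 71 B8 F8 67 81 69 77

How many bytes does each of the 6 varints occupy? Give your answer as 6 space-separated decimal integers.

  byte[0]=0xFE cont=1 payload=0x7E=126: acc |= 126<<0 -> acc=126 shift=7
  byte[1]=0xF9 cont=1 payload=0x79=121: acc |= 121<<7 -> acc=15614 shift=14
  byte[2]=0xB1 cont=1 payload=0x31=49: acc |= 49<<14 -> acc=818430 shift=21
  byte[3]=0x10 cont=0 payload=0x10=16: acc |= 16<<21 -> acc=34372862 shift=28 [end]
Varint 1: bytes[0:4] = FE F9 B1 10 -> value 34372862 (4 byte(s))
  byte[4]=0x8D cont=1 payload=0x0D=13: acc |= 13<<0 -> acc=13 shift=7
  byte[5]=0xDF cont=1 payload=0x5F=95: acc |= 95<<7 -> acc=12173 shift=14
  byte[6]=0xEC cont=1 payload=0x6C=108: acc |= 108<<14 -> acc=1781645 shift=21
  byte[7]=0x6B cont=0 payload=0x6B=107: acc |= 107<<21 -> acc=226176909 shift=28 [end]
Varint 2: bytes[4:8] = 8D DF EC 6B -> value 226176909 (4 byte(s))
  byte[8]=0xDE cont=1 payload=0x5E=94: acc |= 94<<0 -> acc=94 shift=7
  byte[9]=0x71 cont=0 payload=0x71=113: acc |= 113<<7 -> acc=14558 shift=14 [end]
Varint 3: bytes[8:10] = DE 71 -> value 14558 (2 byte(s))
  byte[10]=0xB8 cont=1 payload=0x38=56: acc |= 56<<0 -> acc=56 shift=7
  byte[11]=0xF8 cont=1 payload=0x78=120: acc |= 120<<7 -> acc=15416 shift=14
  byte[12]=0x67 cont=0 payload=0x67=103: acc |= 103<<14 -> acc=1702968 shift=21 [end]
Varint 4: bytes[10:13] = B8 F8 67 -> value 1702968 (3 byte(s))
  byte[13]=0x81 cont=1 payload=0x01=1: acc |= 1<<0 -> acc=1 shift=7
  byte[14]=0x69 cont=0 payload=0x69=105: acc |= 105<<7 -> acc=13441 shift=14 [end]
Varint 5: bytes[13:15] = 81 69 -> value 13441 (2 byte(s))
  byte[15]=0x77 cont=0 payload=0x77=119: acc |= 119<<0 -> acc=119 shift=7 [end]
Varint 6: bytes[15:16] = 77 -> value 119 (1 byte(s))

Answer: 4 4 2 3 2 1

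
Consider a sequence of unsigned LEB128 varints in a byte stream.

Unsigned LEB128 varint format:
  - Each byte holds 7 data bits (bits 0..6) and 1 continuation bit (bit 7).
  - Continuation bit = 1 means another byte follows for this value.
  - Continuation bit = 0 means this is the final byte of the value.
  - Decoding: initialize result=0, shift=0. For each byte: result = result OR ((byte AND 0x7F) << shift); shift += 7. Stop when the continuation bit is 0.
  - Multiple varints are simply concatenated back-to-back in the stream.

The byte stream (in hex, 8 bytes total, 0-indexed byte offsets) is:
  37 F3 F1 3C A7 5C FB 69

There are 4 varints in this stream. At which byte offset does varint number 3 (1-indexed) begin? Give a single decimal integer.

  byte[0]=0x37 cont=0 payload=0x37=55: acc |= 55<<0 -> acc=55 shift=7 [end]
Varint 1: bytes[0:1] = 37 -> value 55 (1 byte(s))
  byte[1]=0xF3 cont=1 payload=0x73=115: acc |= 115<<0 -> acc=115 shift=7
  byte[2]=0xF1 cont=1 payload=0x71=113: acc |= 113<<7 -> acc=14579 shift=14
  byte[3]=0x3C cont=0 payload=0x3C=60: acc |= 60<<14 -> acc=997619 shift=21 [end]
Varint 2: bytes[1:4] = F3 F1 3C -> value 997619 (3 byte(s))
  byte[4]=0xA7 cont=1 payload=0x27=39: acc |= 39<<0 -> acc=39 shift=7
  byte[5]=0x5C cont=0 payload=0x5C=92: acc |= 92<<7 -> acc=11815 shift=14 [end]
Varint 3: bytes[4:6] = A7 5C -> value 11815 (2 byte(s))
  byte[6]=0xFB cont=1 payload=0x7B=123: acc |= 123<<0 -> acc=123 shift=7
  byte[7]=0x69 cont=0 payload=0x69=105: acc |= 105<<7 -> acc=13563 shift=14 [end]
Varint 4: bytes[6:8] = FB 69 -> value 13563 (2 byte(s))

Answer: 4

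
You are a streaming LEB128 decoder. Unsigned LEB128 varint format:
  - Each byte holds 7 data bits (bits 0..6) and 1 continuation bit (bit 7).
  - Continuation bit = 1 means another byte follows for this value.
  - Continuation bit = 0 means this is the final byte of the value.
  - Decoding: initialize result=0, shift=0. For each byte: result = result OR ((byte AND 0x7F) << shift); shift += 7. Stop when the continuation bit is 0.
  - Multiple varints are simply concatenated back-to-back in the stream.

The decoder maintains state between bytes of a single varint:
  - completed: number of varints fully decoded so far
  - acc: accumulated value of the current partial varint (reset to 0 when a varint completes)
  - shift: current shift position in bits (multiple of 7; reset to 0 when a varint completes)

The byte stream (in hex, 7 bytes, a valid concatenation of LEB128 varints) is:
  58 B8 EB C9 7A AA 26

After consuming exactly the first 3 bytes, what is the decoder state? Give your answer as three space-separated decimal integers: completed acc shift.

byte[0]=0x58 cont=0 payload=0x58: varint #1 complete (value=88); reset -> completed=1 acc=0 shift=0
byte[1]=0xB8 cont=1 payload=0x38: acc |= 56<<0 -> completed=1 acc=56 shift=7
byte[2]=0xEB cont=1 payload=0x6B: acc |= 107<<7 -> completed=1 acc=13752 shift=14

Answer: 1 13752 14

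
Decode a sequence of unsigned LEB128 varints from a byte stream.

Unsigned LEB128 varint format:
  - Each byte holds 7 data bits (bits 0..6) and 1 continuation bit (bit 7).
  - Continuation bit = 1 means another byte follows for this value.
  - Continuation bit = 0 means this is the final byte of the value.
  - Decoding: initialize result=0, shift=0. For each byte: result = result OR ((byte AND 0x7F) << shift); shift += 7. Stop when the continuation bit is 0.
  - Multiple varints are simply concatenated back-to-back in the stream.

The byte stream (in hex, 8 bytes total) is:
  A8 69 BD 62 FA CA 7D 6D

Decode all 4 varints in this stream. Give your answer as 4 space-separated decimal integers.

  byte[0]=0xA8 cont=1 payload=0x28=40: acc |= 40<<0 -> acc=40 shift=7
  byte[1]=0x69 cont=0 payload=0x69=105: acc |= 105<<7 -> acc=13480 shift=14 [end]
Varint 1: bytes[0:2] = A8 69 -> value 13480 (2 byte(s))
  byte[2]=0xBD cont=1 payload=0x3D=61: acc |= 61<<0 -> acc=61 shift=7
  byte[3]=0x62 cont=0 payload=0x62=98: acc |= 98<<7 -> acc=12605 shift=14 [end]
Varint 2: bytes[2:4] = BD 62 -> value 12605 (2 byte(s))
  byte[4]=0xFA cont=1 payload=0x7A=122: acc |= 122<<0 -> acc=122 shift=7
  byte[5]=0xCA cont=1 payload=0x4A=74: acc |= 74<<7 -> acc=9594 shift=14
  byte[6]=0x7D cont=0 payload=0x7D=125: acc |= 125<<14 -> acc=2057594 shift=21 [end]
Varint 3: bytes[4:7] = FA CA 7D -> value 2057594 (3 byte(s))
  byte[7]=0x6D cont=0 payload=0x6D=109: acc |= 109<<0 -> acc=109 shift=7 [end]
Varint 4: bytes[7:8] = 6D -> value 109 (1 byte(s))

Answer: 13480 12605 2057594 109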